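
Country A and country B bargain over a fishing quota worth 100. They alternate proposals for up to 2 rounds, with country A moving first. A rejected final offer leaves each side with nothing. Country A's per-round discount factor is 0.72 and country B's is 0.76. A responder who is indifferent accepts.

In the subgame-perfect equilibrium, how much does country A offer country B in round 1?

By backward induction:
Round 2 (country B proposes): rejection yields 0 for country A; country B offers 0 and keeps 100.
Round 1 (country A proposes): country B can get 100 next round, worth 0.76 × 100 = 76 now; country A offers that and keeps 24.

76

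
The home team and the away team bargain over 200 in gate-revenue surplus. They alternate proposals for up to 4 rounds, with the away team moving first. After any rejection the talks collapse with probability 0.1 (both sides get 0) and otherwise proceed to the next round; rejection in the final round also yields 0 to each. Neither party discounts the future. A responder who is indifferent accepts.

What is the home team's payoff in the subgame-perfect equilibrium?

Round 4 (the home team proposes): rejection yields 0 for the away team; the home team offers 0 and keeps 200.
Round 3 (the away team proposes): rejecting gives the home team an expected 0.9 × 200 = 180. The away team offers 180 and keeps 200 − 180 = 20.
Round 2 (the home team proposes): rejecting gives the away team an expected 0.9 × 20 = 18; the home team offers that and keeps 182.
Round 1 (the away team proposes): rejecting gives the home team an expected 0.9 × 182 = 163.8. The away team offers 163.8 and keeps 200 − 163.8 = 36.2.

163.8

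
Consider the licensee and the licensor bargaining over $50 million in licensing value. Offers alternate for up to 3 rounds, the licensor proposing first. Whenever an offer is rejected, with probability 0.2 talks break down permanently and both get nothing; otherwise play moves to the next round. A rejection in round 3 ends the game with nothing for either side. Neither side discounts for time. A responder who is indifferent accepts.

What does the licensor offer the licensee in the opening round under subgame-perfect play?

By backward induction:
Round 3 (the licensor proposes): rejection yields 0 for the licensee; the licensor offers 0 and keeps 50.
Round 2 (the licensee proposes): rejecting gives the licensor an expected 0.8 × 50 = 40. The licensee offers 40 and keeps 50 − 40 = 10.
Round 1 (the licensor proposes): rejecting gives the licensee an expected 0.8 × 10 = 8, so the licensor offers 8, keeping 42.

8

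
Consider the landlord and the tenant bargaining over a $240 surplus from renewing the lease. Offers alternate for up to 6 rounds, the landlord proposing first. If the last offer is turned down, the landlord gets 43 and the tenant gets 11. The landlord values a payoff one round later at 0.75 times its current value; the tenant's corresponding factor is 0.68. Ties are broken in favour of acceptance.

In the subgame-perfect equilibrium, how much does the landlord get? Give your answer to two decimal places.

Round 6 (the tenant proposes): the landlord gets 43 if talks fail, so the tenant offers 43 and keeps 197.
Round 5 (the landlord proposes): the tenant can get 197 next round, worth 0.68 × 197 = 133.96 now, so the landlord offers 133.96, keeping 106.04.
Round 4 (the tenant proposes): the landlord can get 106.04 next round, worth 0.75 × 106.04 = 79.53 now. The tenant offers 79.53 and keeps 240 − 79.53 = 160.47.
Round 3 (the landlord proposes): the tenant can get 160.47 next round, worth 0.68 × 160.47 = 109.1196 now; the landlord offers that and keeps 130.8804.
Round 2 (the tenant proposes): the landlord can get 130.8804 next round, worth 0.75 × 130.8804 = 98.1603 now. The tenant offers 98.1603 and keeps 240 − 98.1603 = 141.8397.
Round 1 (the landlord proposes): the tenant can get 141.8397 next round, worth 0.68 × 141.8397 = 96.450996 now, so the landlord offers 96.450996, keeping 143.549004.

143.55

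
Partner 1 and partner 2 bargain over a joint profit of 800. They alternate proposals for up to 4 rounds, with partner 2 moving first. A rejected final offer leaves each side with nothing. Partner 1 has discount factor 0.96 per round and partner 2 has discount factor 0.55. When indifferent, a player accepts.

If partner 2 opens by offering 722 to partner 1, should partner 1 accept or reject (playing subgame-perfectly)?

Work out partner 1's continuation value if the offer is rejected.
Round 4 (partner 1 proposes): partner 2 will accept anything ≥ 0, so partner 1 offers 0 and keeps 800.
Round 3 (partner 2 proposes): partner 1 can get 800 next round, worth 0.96 × 800 = 768 now, so partner 2 offers 768, keeping 32.
Round 2 (partner 1 proposes): partner 2 can get 32 next round, worth 0.55 × 32 = 17.6 now; partner 1 offers that and keeps 782.4.
So by rejecting in round 1, partner 1 gets 782.4 next round, worth 0.96 × 782.4 = 751.104 now.
Offer 722 < 751.104, so partner 1 rejects.

Reject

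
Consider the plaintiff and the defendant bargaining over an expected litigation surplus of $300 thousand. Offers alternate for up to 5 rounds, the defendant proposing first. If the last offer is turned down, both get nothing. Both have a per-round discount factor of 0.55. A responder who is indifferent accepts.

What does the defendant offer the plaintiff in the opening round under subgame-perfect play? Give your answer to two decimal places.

96.71

Round 5 (the defendant proposes): rejection yields 0 for the plaintiff; the defendant offers 0 and keeps 300.
Round 4 (the plaintiff proposes): the defendant can get 300 next round, worth 0.55 × 300 = 165 now; the plaintiff offers that and keeps 135.
Round 3 (the defendant proposes): the plaintiff can get 135 next round, worth 0.55 × 135 = 74.25 now, so the defendant offers 74.25, keeping 225.75.
Round 2 (the plaintiff proposes): the defendant can get 225.75 next round, worth 0.55 × 225.75 = 124.1625 now. The plaintiff offers 124.1625 and keeps 300 − 124.1625 = 175.8375.
Round 1 (the defendant proposes): the plaintiff can get 175.8375 next round, worth 0.55 × 175.8375 = 96.710625 now, so the defendant offers 96.710625, keeping 203.289375.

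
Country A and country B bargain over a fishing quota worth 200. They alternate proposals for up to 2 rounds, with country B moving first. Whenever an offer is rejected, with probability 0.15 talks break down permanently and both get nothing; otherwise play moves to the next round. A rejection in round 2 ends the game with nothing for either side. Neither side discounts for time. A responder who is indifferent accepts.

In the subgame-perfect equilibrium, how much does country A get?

By backward induction:
Round 2 (country A proposes): country B will accept anything ≥ 0, so country A offers 0 and keeps 200.
Round 1 (country B proposes): rejecting gives country A an expected 0.85 × 200 = 170. Country B offers 170 and keeps 200 − 170 = 30.

170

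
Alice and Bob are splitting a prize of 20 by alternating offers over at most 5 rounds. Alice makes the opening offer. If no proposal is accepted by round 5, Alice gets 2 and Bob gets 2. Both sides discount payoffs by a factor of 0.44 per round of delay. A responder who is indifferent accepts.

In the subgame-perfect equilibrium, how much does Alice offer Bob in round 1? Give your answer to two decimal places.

5.96

Round 5 (Alice proposes): Bob gets 2 if talks fail, so Alice offers 2 and keeps 18.
Round 4 (Bob proposes): Alice can get 18 next round, worth 0.44 × 18 = 7.92 now. Bob offers 7.92 and keeps 20 − 7.92 = 12.08.
Round 3 (Alice proposes): Bob can get 12.08 next round, worth 0.44 × 12.08 = 5.3152 now; Alice offers that and keeps 14.6848.
Round 2 (Bob proposes): Alice can get 14.6848 next round, worth 0.44 × 14.6848 = 6.461312 now, so Bob offers 6.461312, keeping 13.538688.
Round 1 (Alice proposes): Bob can get 13.538688 next round, worth 0.44 × 13.538688 = 5.95702272 now, so Alice offers 5.95702272, keeping 14.04297728.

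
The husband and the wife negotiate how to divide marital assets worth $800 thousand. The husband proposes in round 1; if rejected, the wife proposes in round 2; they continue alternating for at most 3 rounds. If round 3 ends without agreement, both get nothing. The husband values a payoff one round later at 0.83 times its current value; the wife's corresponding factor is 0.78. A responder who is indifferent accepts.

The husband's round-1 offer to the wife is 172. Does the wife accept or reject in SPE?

Accept

Round 3 (the husband proposes): the wife will accept anything ≥ 0, so the husband offers 0 and keeps 800.
Round 2 (the wife proposes): the husband can get 800 next round, worth 0.83 × 800 = 664 now. The wife offers 664 and keeps 800 − 664 = 136.
So by rejecting in round 1, the wife gets 136 next round, worth 0.78 × 136 = 106.08 now.
Offer 172 ≥ 106.08, so the wife accepts.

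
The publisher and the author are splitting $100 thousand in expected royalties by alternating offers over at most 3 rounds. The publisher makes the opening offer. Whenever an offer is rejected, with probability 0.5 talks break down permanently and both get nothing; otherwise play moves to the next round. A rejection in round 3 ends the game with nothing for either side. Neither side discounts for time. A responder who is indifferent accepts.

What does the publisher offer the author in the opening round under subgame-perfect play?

Round 3 (the publisher proposes): rejection yields 0 for the author; the publisher offers 0 and keeps 100.
Round 2 (the author proposes): rejecting gives the publisher an expected 0.5 × 100 = 50, so the author offers 50, keeping 50.
Round 1 (the publisher proposes): rejecting gives the author an expected 0.5 × 50 = 25, so the publisher offers 25, keeping 75.

25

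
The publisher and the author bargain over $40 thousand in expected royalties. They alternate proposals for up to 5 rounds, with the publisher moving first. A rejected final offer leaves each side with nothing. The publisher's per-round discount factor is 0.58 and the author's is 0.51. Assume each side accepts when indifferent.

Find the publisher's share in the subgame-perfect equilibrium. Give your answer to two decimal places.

28.90

Round 5 (the publisher proposes): the author will accept anything ≥ 0, so the publisher offers 0 and keeps 40.
Round 4 (the author proposes): the publisher can get 40 next round, worth 0.58 × 40 = 23.2 now; the author offers that and keeps 16.8.
Round 3 (the publisher proposes): the author can get 16.8 next round, worth 0.51 × 16.8 = 8.568 now, so the publisher offers 8.568, keeping 31.432.
Round 2 (the author proposes): the publisher can get 31.432 next round, worth 0.58 × 31.432 = 18.23056 now; the author offers that and keeps 21.76944.
Round 1 (the publisher proposes): the author can get 21.76944 next round, worth 0.51 × 21.76944 = 11.1024144 now. The publisher offers 11.1024144 and keeps 40 − 11.1024144 = 28.8975856.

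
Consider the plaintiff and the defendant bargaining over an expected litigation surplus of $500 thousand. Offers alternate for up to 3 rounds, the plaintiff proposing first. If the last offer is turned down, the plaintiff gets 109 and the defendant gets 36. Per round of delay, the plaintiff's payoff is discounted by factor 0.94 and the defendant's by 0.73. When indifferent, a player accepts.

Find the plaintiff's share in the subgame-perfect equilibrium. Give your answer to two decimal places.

453.40

Round 3 (the plaintiff proposes): the defendant gets 36 if talks fail, so the plaintiff offers 36 and keeps 464.
Round 2 (the defendant proposes): the plaintiff can get 464 next round, worth 0.94 × 464 = 436.16 now; the defendant offers that and keeps 63.84.
Round 1 (the plaintiff proposes): the defendant can get 63.84 next round, worth 0.73 × 63.84 = 46.6032 now; the plaintiff offers that and keeps 453.3968.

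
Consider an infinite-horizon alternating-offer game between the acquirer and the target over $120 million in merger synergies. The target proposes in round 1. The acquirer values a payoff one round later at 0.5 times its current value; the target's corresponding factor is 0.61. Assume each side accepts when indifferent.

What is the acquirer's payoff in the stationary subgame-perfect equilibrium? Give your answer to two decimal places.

Let x be the target's share when the target proposes and y be the acquirer's share when the acquirer proposes.
The acquirer accepts iff offered ≥ 0.5·y, so x = 120 − 0.5y. Symmetrically y = 120 − 0.61x.
Substituting: x = 120 − 0.5(120 − 0.61x), giving x(1 − 0.61·0.5) = 120(1 − 0.5).
So x = 120 × 0.5 / 0.695 ≈ 86.3309, and the acquirer receives 120 − x ≈ 33.6691.

33.67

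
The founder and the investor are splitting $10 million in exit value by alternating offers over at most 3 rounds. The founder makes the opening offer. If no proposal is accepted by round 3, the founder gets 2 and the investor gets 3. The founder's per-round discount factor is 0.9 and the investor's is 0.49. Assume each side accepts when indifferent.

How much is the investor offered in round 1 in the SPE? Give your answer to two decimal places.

Round 3 (the founder proposes): the investor gets 3 if talks fail, so the founder offers 3 and keeps 7.
Round 2 (the investor proposes): the founder can get 7 next round, worth 0.9 × 7 = 6.3 now; the investor offers that and keeps 3.7.
Round 1 (the founder proposes): the investor can get 3.7 next round, worth 0.49 × 3.7 = 1.813 now, so the founder offers 1.813, keeping 8.187.

1.81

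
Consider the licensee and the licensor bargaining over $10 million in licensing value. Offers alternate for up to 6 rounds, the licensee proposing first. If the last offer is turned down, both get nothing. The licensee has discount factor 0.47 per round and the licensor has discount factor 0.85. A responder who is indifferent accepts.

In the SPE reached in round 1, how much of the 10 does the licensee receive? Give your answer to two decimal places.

Round 6 (the licensor proposes): rejection yields 0 for the licensee; the licensor offers 0 and keeps 10.
Round 5 (the licensee proposes): the licensor can get 10 next round, worth 0.85 × 10 = 8.5 now, so the licensee offers 8.5, keeping 1.5.
Round 4 (the licensor proposes): the licensee can get 1.5 next round, worth 0.47 × 1.5 = 0.705 now; the licensor offers that and keeps 9.295.
Round 3 (the licensee proposes): the licensor can get 9.295 next round, worth 0.85 × 9.295 = 7.90075 now. The licensee offers 7.90075 and keeps 10 − 7.90075 = 2.09925.
Round 2 (the licensor proposes): the licensee can get 2.09925 next round, worth 0.47 × 2.09925 = 0.9866475 now. The licensor offers 0.9866475 and keeps 10 − 0.9866475 = 9.0133525.
Round 1 (the licensee proposes): the licensor can get 9.0133525 next round, worth 0.85 × 9.0133525 = 7.661349625 now; the licensee offers that and keeps 2.338650375.

2.34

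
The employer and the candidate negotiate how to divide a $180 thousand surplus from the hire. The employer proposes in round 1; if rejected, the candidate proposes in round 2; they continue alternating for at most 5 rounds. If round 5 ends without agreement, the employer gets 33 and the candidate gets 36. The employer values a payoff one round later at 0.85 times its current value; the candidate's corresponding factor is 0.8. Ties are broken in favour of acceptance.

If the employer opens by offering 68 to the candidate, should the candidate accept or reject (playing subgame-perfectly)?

Round 5 (the employer proposes): the candidate gets 36 if talks fail, so the employer offers 36 and keeps 144.
Round 4 (the candidate proposes): the employer can get 144 next round, worth 0.85 × 144 = 122.4 now, so the candidate offers 122.4, keeping 57.6.
Round 3 (the employer proposes): the candidate can get 57.6 next round, worth 0.8 × 57.6 = 46.08 now, so the employer offers 46.08, keeping 133.92.
Round 2 (the candidate proposes): the employer can get 133.92 next round, worth 0.85 × 133.92 = 113.832 now; the candidate offers that and keeps 66.168.
So by rejecting in round 1, the candidate gets 66.168 next round, worth 0.8 × 66.168 = 52.9344 now.
Offer 68 ≥ 52.9344, so the candidate accepts.

Accept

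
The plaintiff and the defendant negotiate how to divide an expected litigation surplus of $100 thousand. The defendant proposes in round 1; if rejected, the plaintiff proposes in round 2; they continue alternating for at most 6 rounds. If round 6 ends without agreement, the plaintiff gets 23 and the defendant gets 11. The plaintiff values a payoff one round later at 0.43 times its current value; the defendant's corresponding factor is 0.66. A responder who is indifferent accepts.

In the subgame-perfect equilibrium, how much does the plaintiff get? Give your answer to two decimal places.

Work backward from the last round.
Round 6 (the plaintiff proposes): the defendant gets 11 if talks fail, so the plaintiff offers 11 and keeps 89.
Round 5 (the defendant proposes): the plaintiff can get 89 next round, worth 0.43 × 89 = 38.27 now; the defendant offers that and keeps 61.73.
Round 4 (the plaintiff proposes): the defendant can get 61.73 next round, worth 0.66 × 61.73 = 40.7418 now, so the plaintiff offers 40.7418, keeping 59.2582.
Round 3 (the defendant proposes): the plaintiff can get 59.2582 next round, worth 0.43 × 59.2582 = 25.481026 now; the defendant offers that and keeps 74.518974.
Round 2 (the plaintiff proposes): the defendant can get 74.518974 next round, worth 0.66 × 74.518974 = 49.18252284 now; the plaintiff offers that and keeps 50.81747716.
Round 1 (the defendant proposes): the plaintiff can get 50.81747716 next round, worth 0.43 × 50.81747716 = 21.8515151788 now; the defendant offers that and keeps 78.1484848212.

21.85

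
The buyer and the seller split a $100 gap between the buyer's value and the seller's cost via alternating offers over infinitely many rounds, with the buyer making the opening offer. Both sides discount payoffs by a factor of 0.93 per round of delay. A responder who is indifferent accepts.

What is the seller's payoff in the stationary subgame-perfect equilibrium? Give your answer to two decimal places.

Let x be the buyer's share when the buyer proposes and y be the seller's share when the seller proposes.
The seller accepts iff offered ≥ 0.93·y, so x = 100 − 0.93y. Symmetrically y = 100 − 0.93x.
Substituting: x = 100 − 0.93(100 − 0.93x), giving x(1 − 0.93·0.93) = 100(1 − 0.93).
So x = 100 × 0.07 / 0.1351 ≈ 51.8135, and the seller receives 100 − x ≈ 48.1865.

48.19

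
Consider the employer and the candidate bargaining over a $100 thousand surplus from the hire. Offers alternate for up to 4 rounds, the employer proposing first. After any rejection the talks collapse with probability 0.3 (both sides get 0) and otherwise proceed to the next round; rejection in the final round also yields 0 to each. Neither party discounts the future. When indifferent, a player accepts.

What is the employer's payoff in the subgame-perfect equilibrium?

44.7

By backward induction:
Round 4 (the candidate proposes): the employer will accept anything ≥ 0, so the candidate offers 0 and keeps 100.
Round 3 (the employer proposes): rejecting gives the candidate an expected 0.7 × 100 = 70; the employer offers that and keeps 30.
Round 2 (the candidate proposes): rejecting gives the employer an expected 0.7 × 30 = 21. The candidate offers 21 and keeps 100 − 21 = 79.
Round 1 (the employer proposes): rejecting gives the candidate an expected 0.7 × 79 = 55.3. The employer offers 55.3 and keeps 100 − 55.3 = 44.7.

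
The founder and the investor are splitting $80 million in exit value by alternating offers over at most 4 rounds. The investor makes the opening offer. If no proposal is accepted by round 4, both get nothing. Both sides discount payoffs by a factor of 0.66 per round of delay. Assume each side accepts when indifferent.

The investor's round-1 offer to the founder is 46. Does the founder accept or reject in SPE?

Work out the founder's continuation value if the offer is rejected.
Round 4 (the founder proposes): the investor will accept anything ≥ 0, so the founder offers 0 and keeps 80.
Round 3 (the investor proposes): the founder can get 80 next round, worth 0.66 × 80 = 52.8 now. The investor offers 52.8 and keeps 80 − 52.8 = 27.2.
Round 2 (the founder proposes): the investor can get 27.2 next round, worth 0.66 × 27.2 = 17.952 now; the founder offers that and keeps 62.048.
So by rejecting in round 1, the founder gets 62.048 next round, worth 0.66 × 62.048 = 40.95168 now.
Offer 46 ≥ 40.95168, so the founder accepts.

Accept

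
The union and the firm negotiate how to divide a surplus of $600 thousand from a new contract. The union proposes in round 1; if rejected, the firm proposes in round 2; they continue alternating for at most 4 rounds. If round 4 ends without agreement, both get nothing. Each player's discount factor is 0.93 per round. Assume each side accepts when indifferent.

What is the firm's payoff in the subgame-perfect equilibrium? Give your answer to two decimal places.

Round 4 (the firm proposes): the union will accept anything ≥ 0, so the firm offers 0 and keeps 600.
Round 3 (the union proposes): the firm can get 600 next round, worth 0.93 × 600 = 558 now. The union offers 558 and keeps 600 − 558 = 42.
Round 2 (the firm proposes): the union can get 42 next round, worth 0.93 × 42 = 39.06 now, so the firm offers 39.06, keeping 560.94.
Round 1 (the union proposes): the firm can get 560.94 next round, worth 0.93 × 560.94 = 521.6742 now, so the union offers 521.6742, keeping 78.3258.

521.67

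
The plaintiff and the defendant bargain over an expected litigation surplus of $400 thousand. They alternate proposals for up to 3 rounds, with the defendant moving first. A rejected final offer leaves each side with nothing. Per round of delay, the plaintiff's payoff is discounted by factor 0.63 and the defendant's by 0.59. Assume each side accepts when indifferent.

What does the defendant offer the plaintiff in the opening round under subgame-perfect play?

Round 3 (the defendant proposes): rejection yields 0 for the plaintiff; the defendant offers 0 and keeps 400.
Round 2 (the plaintiff proposes): the defendant can get 400 next round, worth 0.59 × 400 = 236 now, so the plaintiff offers 236, keeping 164.
Round 1 (the defendant proposes): the plaintiff can get 164 next round, worth 0.63 × 164 = 103.32 now, so the defendant offers 103.32, keeping 296.68.

103.32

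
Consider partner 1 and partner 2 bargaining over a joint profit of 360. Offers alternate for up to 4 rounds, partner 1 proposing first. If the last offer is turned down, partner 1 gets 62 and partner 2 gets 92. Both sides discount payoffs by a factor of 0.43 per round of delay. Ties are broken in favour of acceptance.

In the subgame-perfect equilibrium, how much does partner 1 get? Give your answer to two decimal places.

By backward induction:
Round 4 (partner 2 proposes): partner 1 gets 62 if talks fail, so partner 2 offers 62 and keeps 298.
Round 3 (partner 1 proposes): partner 2 can get 298 next round, worth 0.43 × 298 = 128.14 now. Partner 1 offers 128.14 and keeps 360 − 128.14 = 231.86.
Round 2 (partner 2 proposes): partner 1 can get 231.86 next round, worth 0.43 × 231.86 = 99.6998 now; partner 2 offers that and keeps 260.3002.
Round 1 (partner 1 proposes): partner 2 can get 260.3002 next round, worth 0.43 × 260.3002 = 111.929086 now, so partner 1 offers 111.929086, keeping 248.070914.

248.07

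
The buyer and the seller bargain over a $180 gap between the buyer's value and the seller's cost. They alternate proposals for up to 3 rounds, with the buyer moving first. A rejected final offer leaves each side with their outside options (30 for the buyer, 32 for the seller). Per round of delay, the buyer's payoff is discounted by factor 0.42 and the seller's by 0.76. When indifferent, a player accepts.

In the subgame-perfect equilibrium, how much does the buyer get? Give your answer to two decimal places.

Work backward from the last round.
Round 3 (the buyer proposes): the seller gets 32 if talks fail, so the buyer offers 32 and keeps 148.
Round 2 (the seller proposes): the buyer can get 148 next round, worth 0.42 × 148 = 62.16 now. The seller offers 62.16 and keeps 180 − 62.16 = 117.84.
Round 1 (the buyer proposes): the seller can get 117.84 next round, worth 0.76 × 117.84 = 89.5584 now; the buyer offers that and keeps 90.4416.

90.44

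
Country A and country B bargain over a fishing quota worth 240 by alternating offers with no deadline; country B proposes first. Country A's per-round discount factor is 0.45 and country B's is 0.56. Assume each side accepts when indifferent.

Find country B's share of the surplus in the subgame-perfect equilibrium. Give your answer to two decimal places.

176.47

Let x be country B's share when country B proposes and y be country A's share when country A proposes.
Country A accepts iff offered ≥ 0.45·y, so x = 240 − 0.45y. Symmetrically y = 240 − 0.56x.
Substituting: x = 240 − 0.45(240 − 0.56x), giving x(1 − 0.56·0.45) = 240(1 − 0.45).
So x = 240 × 0.55 / 0.748 ≈ 176.4706, and country A receives 240 − x ≈ 63.5294.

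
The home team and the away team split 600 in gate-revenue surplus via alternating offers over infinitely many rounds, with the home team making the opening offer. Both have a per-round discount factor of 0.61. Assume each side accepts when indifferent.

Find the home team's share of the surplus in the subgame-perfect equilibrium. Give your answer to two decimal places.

In a stationary SPE each proposer offers the other exactly their discounted continuation value.
If the home team keeps x when proposing and the away team keeps y when proposing, then x = 600 − 0.61y and y = 600 − 0.61x.
Solving: x = 600(1 − 0.61) / (1 − 0.61·0.61) = 234 / 0.6279 ≈ 372.6708.
The away team gets 600 − 372.6708 ≈ 227.3292.

372.67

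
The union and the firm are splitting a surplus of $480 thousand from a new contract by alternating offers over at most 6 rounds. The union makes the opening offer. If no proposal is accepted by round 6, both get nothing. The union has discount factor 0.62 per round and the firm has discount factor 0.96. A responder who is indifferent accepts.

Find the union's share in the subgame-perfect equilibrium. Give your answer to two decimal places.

37.43

Solve by backward induction from round 6.
Round 6 (the firm proposes): the union will accept anything ≥ 0, so the firm offers 0 and keeps 480.
Round 5 (the union proposes): the firm can get 480 next round, worth 0.96 × 480 = 460.8 now, so the union offers 460.8, keeping 19.2.
Round 4 (the firm proposes): the union can get 19.2 next round, worth 0.62 × 19.2 = 11.904 now, so the firm offers 11.904, keeping 468.096.
Round 3 (the union proposes): the firm can get 468.096 next round, worth 0.96 × 468.096 = 449.37216 now; the union offers that and keeps 30.62784.
Round 2 (the firm proposes): the union can get 30.62784 next round, worth 0.62 × 30.62784 = 18.9892608 now, so the firm offers 18.9892608, keeping 461.0107392.
Round 1 (the union proposes): the firm can get 461.0107392 next round, worth 0.96 × 461.0107392 = 442.570309632 now; the union offers that and keeps 37.429690368.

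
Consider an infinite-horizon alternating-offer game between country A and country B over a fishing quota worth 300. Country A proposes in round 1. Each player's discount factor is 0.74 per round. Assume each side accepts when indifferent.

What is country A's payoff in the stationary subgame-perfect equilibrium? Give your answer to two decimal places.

In a stationary SPE each proposer offers the other exactly their discounted continuation value.
If country A keeps x when proposing and country B keeps y when proposing, then x = 300 − 0.74y and y = 300 − 0.74x.
Solving: x = 300(1 − 0.74) / (1 − 0.74·0.74) = 78 / 0.4524 ≈ 172.4138.
Country B gets 300 − 172.4138 ≈ 127.5862.

172.41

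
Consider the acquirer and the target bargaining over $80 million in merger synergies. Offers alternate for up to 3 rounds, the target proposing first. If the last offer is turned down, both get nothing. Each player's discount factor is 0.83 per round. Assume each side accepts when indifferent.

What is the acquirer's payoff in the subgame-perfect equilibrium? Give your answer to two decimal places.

Round 3 (the target proposes): the acquirer will accept anything ≥ 0, so the target offers 0 and keeps 80.
Round 2 (the acquirer proposes): the target can get 80 next round, worth 0.83 × 80 = 66.4 now; the acquirer offers that and keeps 13.6.
Round 1 (the target proposes): the acquirer can get 13.6 next round, worth 0.83 × 13.6 = 11.288 now; the target offers that and keeps 68.712.

11.29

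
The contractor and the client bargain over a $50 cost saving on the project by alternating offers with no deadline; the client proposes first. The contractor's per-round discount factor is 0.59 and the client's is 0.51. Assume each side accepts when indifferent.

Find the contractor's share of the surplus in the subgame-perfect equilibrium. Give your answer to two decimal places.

20.68

Let x be the client's share when the client proposes and y be the contractor's share when the contractor proposes.
The contractor accepts iff offered ≥ 0.59·y, so x = 50 − 0.59y. Symmetrically y = 50 − 0.51x.
Substituting: x = 50 − 0.59(50 − 0.51x), giving x(1 − 0.51·0.59) = 50(1 − 0.59).
So x = 50 × 0.41 / 0.6991 ≈ 29.3234, and the contractor receives 50 − x ≈ 20.6766.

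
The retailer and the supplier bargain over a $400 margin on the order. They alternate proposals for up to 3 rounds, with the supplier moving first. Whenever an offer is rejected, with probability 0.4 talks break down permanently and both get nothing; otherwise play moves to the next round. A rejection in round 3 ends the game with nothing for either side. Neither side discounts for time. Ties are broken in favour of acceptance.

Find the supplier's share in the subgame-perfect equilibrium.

Round 3 (the supplier proposes): the retailer will accept anything ≥ 0, so the supplier offers 0 and keeps 400.
Round 2 (the retailer proposes): rejecting gives the supplier an expected 0.6 × 400 = 240. The retailer offers 240 and keeps 400 − 240 = 160.
Round 1 (the supplier proposes): rejecting gives the retailer an expected 0.6 × 160 = 96; the supplier offers that and keeps 304.

304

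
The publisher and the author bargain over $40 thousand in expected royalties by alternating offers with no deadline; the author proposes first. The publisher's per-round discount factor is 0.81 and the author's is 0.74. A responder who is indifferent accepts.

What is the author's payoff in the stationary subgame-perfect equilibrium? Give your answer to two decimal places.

Let x be the author's share when the author proposes and y be the publisher's share when the publisher proposes.
The publisher accepts iff offered ≥ 0.81·y, so x = 40 − 0.81y. Symmetrically y = 40 − 0.74x.
Substituting: x = 40 − 0.81(40 − 0.74x), giving x(1 − 0.74·0.81) = 40(1 − 0.81).
So x = 40 × 0.19 / 0.4006 ≈ 18.9715, and the publisher receives 40 − x ≈ 21.0285.

18.97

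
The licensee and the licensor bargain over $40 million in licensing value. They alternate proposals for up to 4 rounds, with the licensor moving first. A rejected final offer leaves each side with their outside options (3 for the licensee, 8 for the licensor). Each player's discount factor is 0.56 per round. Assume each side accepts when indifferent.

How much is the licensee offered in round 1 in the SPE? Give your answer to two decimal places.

By backward induction:
Round 4 (the licensee proposes): the licensor gets 8 if talks fail, so the licensee offers 8 and keeps 32.
Round 3 (the licensor proposes): the licensee can get 32 next round, worth 0.56 × 32 = 17.92 now. The licensor offers 17.92 and keeps 40 − 17.92 = 22.08.
Round 2 (the licensee proposes): the licensor can get 22.08 next round, worth 0.56 × 22.08 = 12.3648 now. The licensee offers 12.3648 and keeps 40 − 12.3648 = 27.6352.
Round 1 (the licensor proposes): the licensee can get 27.6352 next round, worth 0.56 × 27.6352 = 15.475712 now. The licensor offers 15.475712 and keeps 40 − 15.475712 = 24.524288.

15.48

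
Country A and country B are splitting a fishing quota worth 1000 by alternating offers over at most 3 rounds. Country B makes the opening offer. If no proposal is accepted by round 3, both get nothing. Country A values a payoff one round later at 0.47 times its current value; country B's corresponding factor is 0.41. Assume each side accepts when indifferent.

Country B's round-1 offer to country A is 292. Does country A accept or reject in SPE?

Work out country A's continuation value if the offer is rejected.
Round 3 (country B proposes): rejection yields 0 for country A; country B offers 0 and keeps 1000.
Round 2 (country A proposes): country B can get 1000 next round, worth 0.41 × 1000 = 410 now; country A offers that and keeps 590.
So by rejecting in round 1, country A gets 590 next round, worth 0.47 × 590 = 277.3 now.
Offer 292 ≥ 277.3, so country A accepts.

Accept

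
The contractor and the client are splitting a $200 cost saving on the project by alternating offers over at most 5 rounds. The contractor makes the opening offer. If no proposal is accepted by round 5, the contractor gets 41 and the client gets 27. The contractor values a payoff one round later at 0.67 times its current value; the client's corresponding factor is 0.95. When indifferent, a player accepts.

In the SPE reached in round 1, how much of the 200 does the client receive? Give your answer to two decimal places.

113.55

Round 5 (the contractor proposes): the client gets 27 if talks fail, so the contractor offers 27 and keeps 173.
Round 4 (the client proposes): the contractor can get 173 next round, worth 0.67 × 173 = 115.91 now; the client offers that and keeps 84.09.
Round 3 (the contractor proposes): the client can get 84.09 next round, worth 0.95 × 84.09 = 79.8855 now, so the contractor offers 79.8855, keeping 120.1145.
Round 2 (the client proposes): the contractor can get 120.1145 next round, worth 0.67 × 120.1145 = 80.476715 now. The client offers 80.476715 and keeps 200 − 80.476715 = 119.523285.
Round 1 (the contractor proposes): the client can get 119.523285 next round, worth 0.95 × 119.523285 = 113.54712075 now. The contractor offers 113.54712075 and keeps 200 − 113.54712075 = 86.45287925.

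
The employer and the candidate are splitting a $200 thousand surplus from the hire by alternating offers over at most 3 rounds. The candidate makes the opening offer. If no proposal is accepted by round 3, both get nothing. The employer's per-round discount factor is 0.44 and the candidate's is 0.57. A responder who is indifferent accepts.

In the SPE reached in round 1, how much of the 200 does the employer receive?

Round 3 (the candidate proposes): rejection yields 0 for the employer; the candidate offers 0 and keeps 200.
Round 2 (the employer proposes): the candidate can get 200 next round, worth 0.57 × 200 = 114 now. The employer offers 114 and keeps 200 − 114 = 86.
Round 1 (the candidate proposes): the employer can get 86 next round, worth 0.44 × 86 = 37.84 now; the candidate offers that and keeps 162.16.

37.84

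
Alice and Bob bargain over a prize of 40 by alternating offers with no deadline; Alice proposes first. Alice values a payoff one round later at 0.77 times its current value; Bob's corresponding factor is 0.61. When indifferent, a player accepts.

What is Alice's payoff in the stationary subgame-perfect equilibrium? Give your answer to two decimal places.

When Alice proposes, Bob accepts any offer worth at least 0.61 times what Bob would get by proposing next round; and vice versa.
This gives x = 40 − 0.61y and y = 40 − 0.77x, where x and y are each side's share when it proposes.
Hence (1 − 0.61·0.77)x = 40(1 − 0.61), i.e. 0.5303·x = 15.6.
x ≈ 29.4173; Bob's share is 40 − x ≈ 10.5827.

29.42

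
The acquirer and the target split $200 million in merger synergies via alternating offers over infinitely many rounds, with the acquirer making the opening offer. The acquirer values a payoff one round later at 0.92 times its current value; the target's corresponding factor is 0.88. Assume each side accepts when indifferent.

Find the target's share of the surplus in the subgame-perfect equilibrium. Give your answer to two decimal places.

73.95

In a stationary SPE each proposer offers the other exactly their discounted continuation value.
If the acquirer keeps x when proposing and the target keeps y when proposing, then x = 200 − 0.88y and y = 200 − 0.92x.
Solving: x = 200(1 − 0.88) / (1 − 0.92·0.88) = 24 / 0.1904 ≈ 126.0504.
The target gets 200 − 126.0504 ≈ 73.9496.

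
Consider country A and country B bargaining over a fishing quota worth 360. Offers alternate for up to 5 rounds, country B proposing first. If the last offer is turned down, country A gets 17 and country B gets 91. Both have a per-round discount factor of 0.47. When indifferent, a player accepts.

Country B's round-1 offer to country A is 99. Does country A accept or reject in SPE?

Reject

Work out country A's continuation value if the offer is rejected.
Round 5 (country B proposes): country A gets 17 if talks fail, so country B offers 17 and keeps 343.
Round 4 (country A proposes): country B can get 343 next round, worth 0.47 × 343 = 161.21 now, so country A offers 161.21, keeping 198.79.
Round 3 (country B proposes): country A can get 198.79 next round, worth 0.47 × 198.79 = 93.4313 now. Country B offers 93.4313 and keeps 360 − 93.4313 = 266.5687.
Round 2 (country A proposes): country B can get 266.5687 next round, worth 0.47 × 266.5687 = 125.287289 now; country A offers that and keeps 234.712711.
So by rejecting in round 1, country A gets 234.712711 next round, worth 0.47 × 234.712711 = 110.31497417 now.
Offer 99 < 110.31497417, so country A rejects.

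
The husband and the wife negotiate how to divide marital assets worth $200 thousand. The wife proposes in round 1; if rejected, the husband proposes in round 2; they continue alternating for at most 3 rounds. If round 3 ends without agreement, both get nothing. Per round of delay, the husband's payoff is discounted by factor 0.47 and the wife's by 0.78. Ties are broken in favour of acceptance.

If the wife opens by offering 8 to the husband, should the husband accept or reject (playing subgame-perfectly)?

Work out the husband's continuation value if the offer is rejected.
Round 3 (the wife proposes): the husband will accept anything ≥ 0, so the wife offers 0 and keeps 200.
Round 2 (the husband proposes): the wife can get 200 next round, worth 0.78 × 200 = 156 now. The husband offers 156 and keeps 200 − 156 = 44.
So by rejecting in round 1, the husband gets 44 next round, worth 0.47 × 44 = 20.68 now.
Offer 8 < 20.68, so the husband rejects.

Reject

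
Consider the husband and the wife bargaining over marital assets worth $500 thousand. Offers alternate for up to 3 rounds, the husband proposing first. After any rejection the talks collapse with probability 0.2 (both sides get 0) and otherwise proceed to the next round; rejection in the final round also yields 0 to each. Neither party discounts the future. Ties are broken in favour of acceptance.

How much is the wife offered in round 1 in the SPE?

Round 3 (the husband proposes): the wife will accept anything ≥ 0, so the husband offers 0 and keeps 500.
Round 2 (the wife proposes): rejecting gives the husband an expected 0.8 × 500 = 400. The wife offers 400 and keeps 500 − 400 = 100.
Round 1 (the husband proposes): rejecting gives the wife an expected 0.8 × 100 = 80; the husband offers that and keeps 420.

80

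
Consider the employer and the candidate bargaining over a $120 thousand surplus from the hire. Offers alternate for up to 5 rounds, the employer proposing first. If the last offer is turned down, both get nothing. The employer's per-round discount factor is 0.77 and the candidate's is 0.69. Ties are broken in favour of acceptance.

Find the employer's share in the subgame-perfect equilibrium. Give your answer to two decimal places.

90.84

Round 5 (the employer proposes): the candidate will accept anything ≥ 0, so the employer offers 0 and keeps 120.
Round 4 (the candidate proposes): the employer can get 120 next round, worth 0.77 × 120 = 92.4 now. The candidate offers 92.4 and keeps 120 − 92.4 = 27.6.
Round 3 (the employer proposes): the candidate can get 27.6 next round, worth 0.69 × 27.6 = 19.044 now, so the employer offers 19.044, keeping 100.956.
Round 2 (the candidate proposes): the employer can get 100.956 next round, worth 0.77 × 100.956 = 77.73612 now; the candidate offers that and keeps 42.26388.
Round 1 (the employer proposes): the candidate can get 42.26388 next round, worth 0.69 × 42.26388 = 29.1620772 now; the employer offers that and keeps 90.8379228.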